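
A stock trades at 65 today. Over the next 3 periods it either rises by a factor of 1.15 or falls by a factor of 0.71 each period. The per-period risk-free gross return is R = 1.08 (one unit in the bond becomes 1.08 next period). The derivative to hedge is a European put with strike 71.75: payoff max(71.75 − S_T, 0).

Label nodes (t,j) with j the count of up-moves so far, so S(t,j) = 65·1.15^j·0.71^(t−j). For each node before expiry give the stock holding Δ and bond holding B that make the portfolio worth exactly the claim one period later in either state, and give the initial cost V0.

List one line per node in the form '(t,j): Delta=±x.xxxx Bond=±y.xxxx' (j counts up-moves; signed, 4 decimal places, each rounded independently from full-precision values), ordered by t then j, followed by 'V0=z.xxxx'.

(0,0): Delta=-0.4254 Bond=32.4040
(1,0): Delta=-1.0000 Bond=61.5141
(1,1): Delta=-0.3583 Bond=29.9795
(2,0): Delta=-1.0000 Bond=66.4352
(2,1): Delta=-1.0000 Bond=66.4352
(2,2): Delta=-0.2833 Bond=25.9346
V0=4.7529

Since d<R<u, set p* = (R−d)/(u−d) = 0.8409; price each node as the discounted p*-expectation of its children.
At expiry t=3: V(3,0)=48.4858, V(3,1)=34.0685, V(3,2)=10.7166, V(3,3)=0.0000
(2,0): S=32.7665. Δ = (V_up−V_dn)/(S_up−S_dn) = (34.0685−48.4858)/(37.6815−23.2642) = -1.0000. V = [p*·34.0685 + (1−p*)·48.4858]/1.08 = 33.6687. B = V − Δ·S = 66.4352.
(2,1): S=53.0725. Δ = (V_up−V_dn)/(S_up−S_dn) = (10.7166−34.0685)/(61.0334−37.6815) = -1.0000. V = [p*·10.7166 + (1−p*)·34.0685]/1.08 = 13.3627. B = V − Δ·S = 66.4352.
(2,2): S=85.9625. Δ = (V_up−V_dn)/(S_up−S_dn) = (0.0000−10.7166)/(98.8569−61.0334) = -0.2833. V = [p*·0.0000 + (1−p*)·10.7166]/1.08 = 1.5786. B = V − Δ·S = 25.9346.
(1,0): S=46.1500. Δ = (V_up−V_dn)/(S_up−S_dn) = (13.3627−33.6687)/(53.0725−32.7665) = -1.0000. V = [p*·13.3627 + (1−p*)·33.6687]/1.08 = 15.3641. B = V − Δ·S = 61.5141.
(1,1): S=74.7500. Δ = (V_up−V_dn)/(S_up−S_dn) = (1.5786−13.3627)/(85.9625−53.0725) = -0.3583. V = [p*·1.5786 + (1−p*)·13.3627]/1.08 = 3.1976. B = V − Δ·S = 29.9795.
(0,0): S=65.0000. Δ = (V_up−V_dn)/(S_up−S_dn) = (3.1976−15.3641)/(74.7500−46.1500) = -0.4254. V = [p*·3.1976 + (1−p*)·15.3641]/1.08 = 4.7529. B = V − Δ·S = 32.4040.
Check: Δ(0,0)·S0 + B(0,0) = 4.7529 = V0.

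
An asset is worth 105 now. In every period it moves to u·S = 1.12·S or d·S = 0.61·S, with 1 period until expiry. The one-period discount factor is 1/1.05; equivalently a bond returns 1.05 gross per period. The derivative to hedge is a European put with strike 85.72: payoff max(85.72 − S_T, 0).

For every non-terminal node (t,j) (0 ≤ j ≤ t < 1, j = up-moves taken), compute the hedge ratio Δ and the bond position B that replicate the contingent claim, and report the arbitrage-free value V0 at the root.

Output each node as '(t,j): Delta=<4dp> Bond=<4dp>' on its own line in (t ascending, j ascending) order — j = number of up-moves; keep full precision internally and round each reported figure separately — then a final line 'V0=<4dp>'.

Since d<R<u, set p* = (R−d)/(u−d) = 0.8627; price each node as the discounted p*-expectation of its children.
Terminal payoffs: V(1,0)=21.6700, V(1,1)=0.0000
(0,0): S=105.0000. Δ = (V_up−V_dn)/(S_up−S_dn) = (0.0000−21.6700)/(117.6000−64.0500) = -0.4047. V = [p*·0.0000 + (1−p*)·21.6700]/1.05 = 2.8327. B = V − Δ·S = 45.3229.
Each (Δ,B) replicates both successor values, so the strategy is self-financing and V0 is arbitrage-free.

(0,0): Delta=-0.4047 Bond=45.3229
V0=2.8327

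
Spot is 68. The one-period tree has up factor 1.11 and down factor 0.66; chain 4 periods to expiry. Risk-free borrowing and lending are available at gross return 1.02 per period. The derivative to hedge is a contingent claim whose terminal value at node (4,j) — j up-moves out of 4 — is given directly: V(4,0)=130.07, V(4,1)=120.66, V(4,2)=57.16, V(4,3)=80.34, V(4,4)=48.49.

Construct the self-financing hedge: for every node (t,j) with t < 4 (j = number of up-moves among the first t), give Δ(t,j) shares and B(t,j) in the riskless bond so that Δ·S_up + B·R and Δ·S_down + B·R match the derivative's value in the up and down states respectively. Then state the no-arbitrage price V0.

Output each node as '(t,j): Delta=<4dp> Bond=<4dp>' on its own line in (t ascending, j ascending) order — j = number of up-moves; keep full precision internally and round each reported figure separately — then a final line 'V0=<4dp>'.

(0,0): Delta=-0.4181 Bond=88.3389
(1,0): Delta=-0.2789 Bond=83.8599
(1,1): Delta=-0.4388 Bond=91.6672
(2,0): Delta=-3.8748 Bond=192.0501
(2,1): Delta=0.2556 Bond=58.9089
(2,2): Delta=-0.5420 Bond=102.1484
(3,0): Delta=-1.0696 Bond=141.0503
(3,1): Delta=-4.2918 Bond=209.6013
(3,2): Delta=0.9315 Bond=22.7085
(3,3): Delta=-0.7611 Bond=124.5621
V0=59.9073

No-arbitrage ⇒ martingale measure with p* = (R−d)/(u−d) = 0.8000.
Terminal payoffs: V(4,0)=130.0700, V(4,1)=120.6600, V(4,2)=57.1600, V(4,3)=80.3400, V(4,4)=48.4900
(3,0): S=19.5497. Δ = (V_up−V_dn)/(S_up−S_dn) = (120.6600−130.0700)/(21.7002−12.9028) = -1.0696. V = [p*·120.6600 + (1−p*)·130.0700]/1.02 = 120.1392. B = V − Δ·S = 141.0503.
(3,1): S=32.8791. Δ = (V_up−V_dn)/(S_up−S_dn) = (57.1600−120.6600)/(36.4958−21.7002) = -4.2918. V = [p*·57.1600 + (1−p*)·120.6600]/1.02 = 68.4902. B = V − Δ·S = 209.6013.
(3,2): S=55.2966. Δ = (V_up−V_dn)/(S_up−S_dn) = (80.3400−57.1600)/(61.3793−36.4958) = 0.9315. V = [p*·80.3400 + (1−p*)·57.1600]/1.02 = 74.2196. B = V − Δ·S = 22.7085.
(3,3): S=92.9989. Δ = (V_up−V_dn)/(S_up−S_dn) = (48.4900−80.3400)/(103.2288−61.3793) = -0.7611. V = [p*·48.4900 + (1−p*)·80.3400]/1.02 = 53.7843. B = V − Δ·S = 124.5621.
(2,0): S=29.6208. Δ = (V_up−V_dn)/(S_up−S_dn) = (68.4902−120.1392)/(32.8791−19.5497) = -3.8748. V = [p*·68.4902 + (1−p*)·120.1392]/1.02 = 77.2745. B = V − Δ·S = 192.0501.
(2,1): S=49.8168. Δ = (V_up−V_dn)/(S_up−S_dn) = (74.2196−68.4902)/(55.2966−32.8791) = 0.2556. V = [p*·74.2196 + (1−p*)·68.4902]/1.02 = 71.6409. B = V − Δ·S = 58.9089.
(2,2): S=83.7828. Δ = (V_up−V_dn)/(S_up−S_dn) = (53.7843−74.2196)/(92.9989−55.2966) = -0.5420. V = [p*·53.7843 + (1−p*)·74.2196]/1.02 = 56.7366. B = V − Δ·S = 102.1484.
(1,0): S=44.8800. Δ = (V_up−V_dn)/(S_up−S_dn) = (71.6409−77.2745)/(49.8168−29.6208) = -0.2789. V = [p*·71.6409 + (1−p*)·77.2745]/1.02 = 71.3408. B = V − Δ·S = 83.8599.
(1,1): S=75.4800. Δ = (V_up−V_dn)/(S_up−S_dn) = (56.7366−71.6409)/(83.7828−49.8168) = -0.4388. V = [p*·56.7366 + (1−p*)·71.6409]/1.02 = 58.5466. B = V − Δ·S = 91.6672.
(0,0): S=68.0000. Δ = (V_up−V_dn)/(S_up−S_dn) = (58.5466−71.3408)/(75.4800−44.8800) = -0.4181. V = [p*·58.5466 + (1−p*)·71.3408]/1.02 = 59.9073. B = V − Δ·S = 88.3389.
Self-financing check: at every node Δ·S+B equals the discounted successor values.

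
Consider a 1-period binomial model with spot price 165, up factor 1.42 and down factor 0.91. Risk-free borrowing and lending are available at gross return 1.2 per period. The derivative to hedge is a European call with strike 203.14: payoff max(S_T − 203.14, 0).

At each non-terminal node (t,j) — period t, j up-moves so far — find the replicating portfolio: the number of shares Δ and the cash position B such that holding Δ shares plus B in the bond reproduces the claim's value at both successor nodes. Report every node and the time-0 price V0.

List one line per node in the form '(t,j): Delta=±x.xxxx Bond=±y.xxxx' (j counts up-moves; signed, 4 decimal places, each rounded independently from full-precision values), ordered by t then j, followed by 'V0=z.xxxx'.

The replicating-portfolio and risk-neutral prices coincide; use p* = (1.2−0.91)/(1.42−0.91) = 0.5686 for the latter.
Terminal payoffs: V(1,0)=0.0000, V(1,1)=31.1600
(0,0): S=165.0000. Δ = (V_up−V_dn)/(S_up−S_dn) = (31.1600−0.0000)/(234.3000−150.1500) = 0.3703. V = [p*·31.1600 + (1−p*)·0.0000]/1.2 = 14.7654. B = V − Δ·S = -46.3327.
Each (Δ,B) replicates both successor values, so the strategy is self-financing and V0 is arbitrage-free.

(0,0): Delta=0.3703 Bond=-46.3327
V0=14.7654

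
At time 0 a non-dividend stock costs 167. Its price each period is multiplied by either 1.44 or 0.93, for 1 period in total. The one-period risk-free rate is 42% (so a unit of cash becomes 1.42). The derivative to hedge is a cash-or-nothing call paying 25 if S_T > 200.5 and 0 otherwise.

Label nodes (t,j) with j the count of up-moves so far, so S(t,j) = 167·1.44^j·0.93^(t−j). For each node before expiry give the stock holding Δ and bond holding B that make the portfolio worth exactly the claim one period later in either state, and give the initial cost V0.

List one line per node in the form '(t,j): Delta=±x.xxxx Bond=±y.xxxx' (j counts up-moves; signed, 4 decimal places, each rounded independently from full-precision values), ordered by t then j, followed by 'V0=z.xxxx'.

No-arbitrage ⇒ martingale measure with p* = (R−d)/(u−d) = 0.9608.
Terminal values V(1,·): V(1,0)=0.0000, V(1,1)=25.0000
Node (0,0) S=167.0000: V=(p*·25.0000+(1−p*)·0.0000)/1.42=16.9152; Δ=(25.0000−0.0000)/(240.4800−155.3100)=0.2935; B=V−Δ·S=-32.1044
Each (Δ,B) replicates both successor values, so the strategy is self-financing and V0 is arbitrage-free.

(0,0): Delta=0.2935 Bond=-32.1044
V0=16.9152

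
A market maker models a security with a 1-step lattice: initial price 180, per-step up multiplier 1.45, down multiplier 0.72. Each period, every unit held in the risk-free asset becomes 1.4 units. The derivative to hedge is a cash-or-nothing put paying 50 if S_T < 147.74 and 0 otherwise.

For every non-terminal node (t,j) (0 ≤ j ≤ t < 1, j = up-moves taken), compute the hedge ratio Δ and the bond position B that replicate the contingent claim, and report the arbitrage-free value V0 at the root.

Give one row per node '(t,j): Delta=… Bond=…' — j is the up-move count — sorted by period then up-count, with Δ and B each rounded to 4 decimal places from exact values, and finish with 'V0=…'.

Under the risk-neutral measure, an up-move has probability p* = (R−d)/(u−d) = 0.9315 and values discount at R = 1.4.
Payoff layer (t=1): V(1,0)=50.0000, V(1,1)=0.0000
  t=0,j=0: stock 180.0000 → up 261.0000 (V=0.0000), down 129.6000 (V=50.0000). Price 2.4462; hedge Δ=-0.3805, bond B=70.9393.
Each (Δ,B) replicates both successor values, so the strategy is self-financing and V0 is arbitrage-free.

(0,0): Delta=-0.3805 Bond=70.9393
V0=2.4462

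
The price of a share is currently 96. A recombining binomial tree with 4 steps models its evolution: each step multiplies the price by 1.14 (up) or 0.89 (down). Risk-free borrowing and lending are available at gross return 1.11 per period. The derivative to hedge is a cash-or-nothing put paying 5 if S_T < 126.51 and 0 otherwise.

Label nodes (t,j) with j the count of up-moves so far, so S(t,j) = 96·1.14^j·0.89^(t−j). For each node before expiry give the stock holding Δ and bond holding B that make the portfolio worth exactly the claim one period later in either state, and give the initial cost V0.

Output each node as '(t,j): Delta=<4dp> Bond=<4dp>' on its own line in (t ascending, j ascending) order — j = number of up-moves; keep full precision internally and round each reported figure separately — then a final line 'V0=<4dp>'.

Under the risk-neutral measure, an up-move has probability p* = (R−d)/(u−d) = 0.8800 and values discount at R = 1.11.
Payoff layer (t=4): V(4,0)=5.0000, V(4,1)=5.0000, V(4,2)=5.0000, V(4,3)=0.0000, V(4,4)=0.0000
  t=3,j=0: stock 67.6770 → up 77.1518 (V=5.0000), down 60.2326 (V=5.0000). Price 4.5045; hedge Δ=0.0000, bond B=4.5045.
  t=3,j=1: stock 86.6874 → up 98.8237 (V=5.0000), down 77.1518 (V=5.0000). Price 4.5045; hedge Δ=0.0000, bond B=4.5045.
  t=3,j=2: stock 111.0378 → up 126.5831 (V=0.0000), down 98.8237 (V=5.0000). Price 0.5405; hedge Δ=-0.1801, bond B=20.5405.
  t=3,j=3: stock 142.2282 → up 162.1402 (V=0.0000), down 126.5831 (V=0.0000). Price 0.0000; hedge Δ=0.0000, bond B=0.0000.
  t=2,j=0: stock 76.0416 → up 86.6874 (V=4.5045), down 67.6770 (V=4.5045). Price 4.0581; hedge Δ=0.0000, bond B=4.0581.
  t=2,j=1: stock 97.4016 → up 111.0378 (V=0.5405), down 86.6874 (V=4.5045). Price 0.9155; hedge Δ=-0.1628, bond B=16.7714.
  t=2,j=2: stock 124.7616 → up 142.2282 (V=0.0000), down 111.0378 (V=0.5405). Price 0.0584; hedge Δ=-0.0173, bond B=2.2206.
  t=1,j=0: stock 85.4400 → up 97.4016 (V=0.9155), down 76.0416 (V=4.0581). Price 1.1645; hedge Δ=-0.1471, bond B=13.7349.
  t=1,j=1: stock 109.4400 → up 124.7616 (V=0.0584), down 97.4016 (V=0.9155). Price 0.1453; hedge Δ=-0.0313, bond B=3.5736.
  t=0,j=0: stock 96.0000 → up 109.4400 (V=0.1453), down 85.4400 (V=1.1645). Price 0.2411; hedge Δ=-0.0425, bond B=4.3180.
The time-0 hedge costs 0.2411, which is the no-arbitrage price.

(0,0): Delta=-0.0425 Bond=4.3180
(1,0): Delta=-0.1471 Bond=13.7349
(1,1): Delta=-0.0313 Bond=3.5736
(2,0): Delta=0.0000 Bond=4.0581
(2,1): Delta=-0.1628 Bond=16.7714
(2,2): Delta=-0.0173 Bond=2.2206
(3,0): Delta=0.0000 Bond=4.5045
(3,1): Delta=0.0000 Bond=4.5045
(3,2): Delta=-0.1801 Bond=20.5405
(3,3): Delta=0.0000 Bond=0.0000
V0=0.2411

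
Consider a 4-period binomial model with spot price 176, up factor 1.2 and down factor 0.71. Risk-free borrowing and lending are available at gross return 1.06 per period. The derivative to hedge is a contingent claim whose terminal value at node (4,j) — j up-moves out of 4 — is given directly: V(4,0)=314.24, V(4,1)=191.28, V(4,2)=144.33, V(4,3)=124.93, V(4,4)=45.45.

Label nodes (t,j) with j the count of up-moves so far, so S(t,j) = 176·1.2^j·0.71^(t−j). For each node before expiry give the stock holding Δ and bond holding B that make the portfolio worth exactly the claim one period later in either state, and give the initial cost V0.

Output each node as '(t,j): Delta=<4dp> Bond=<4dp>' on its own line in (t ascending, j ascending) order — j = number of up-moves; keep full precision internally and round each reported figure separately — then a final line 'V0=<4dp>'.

(0,0): Delta=-0.4725 Bond=174.0660
(1,0): Delta=-0.5683 Bond=196.4850
(1,1): Delta=-0.4498 Bond=179.7199
(2,0): Delta=-1.4901 Bond=290.0576
(2,1): Delta=-0.3501 Bond=175.5607
(2,2): Delta=-0.4734 Bond=196.4801
(3,0): Delta=-3.9836 Bond=464.5345
(3,1): Delta=-0.9000 Bond=244.6317
(3,2): Delta=-0.2200 Bond=162.6794
(3,3): Delta=-0.5333 Bond=226.5046
V0=90.9099

No-arbitrage ⇒ martingale measure with p* = (R−d)/(u−d) = 0.7143.
Terminal payoffs: V(4,0)=314.2400, V(4,1)=191.2800, V(4,2)=144.3300, V(4,3)=124.9300, V(4,4)=45.4500
(3,0): S=62.9923. Δ = (V_up−V_dn)/(S_up−S_dn) = (191.2800−314.2400)/(75.5908−44.7246) = -3.9836. V = [p*·191.2800 + (1−p*)·314.2400]/1.06 = 213.5957. B = V − Δ·S = 464.5345.
(3,1): S=106.4659. Δ = (V_up−V_dn)/(S_up−S_dn) = (144.3300−191.2800)/(127.7591−75.5908) = -0.9000. V = [p*·144.3300 + (1−p*)·191.2800]/1.06 = 148.8154. B = V − Δ·S = 244.6317.
(3,2): S=179.9424. Δ = (V_up−V_dn)/(S_up−S_dn) = (124.9300−144.3300)/(215.9309−127.7591) = -0.2200. V = [p*·124.9300 + (1−p*)·144.3300]/1.06 = 123.0876. B = V − Δ·S = 162.6794.
(3,3): S=304.1280. Δ = (V_up−V_dn)/(S_up−S_dn) = (45.4500−124.9300)/(364.9536−215.9309) = -0.5333. V = [p*·45.4500 + (1−p*)·124.9300]/1.06 = 64.3005. B = V − Δ·S = 226.5046.
(2,0): S=88.7216. Δ = (V_up−V_dn)/(S_up−S_dn) = (148.8154−213.5957)/(106.4659−62.9923) = -1.4901. V = [p*·148.8154 + (1−p*)·213.5957]/1.06 = 157.8529. B = V − Δ·S = 290.0576.
(2,1): S=149.9520. Δ = (V_up−V_dn)/(S_up−S_dn) = (123.0876−148.8154)/(179.9424−106.4659) = -0.3501. V = [p*·123.0876 + (1−p*)·148.8154]/1.06 = 123.0551. B = V − Δ·S = 175.5607.
(2,2): S=253.4400. Δ = (V_up−V_dn)/(S_up−S_dn) = (64.3005−123.0876)/(304.1280−179.9424) = -0.4734. V = [p*·64.3005 + (1−p*)·123.0876]/1.06 = 76.5065. B = V − Δ·S = 196.4801.
(1,0): S=124.9600. Δ = (V_up−V_dn)/(S_up−S_dn) = (123.0551−157.8529)/(149.9520−88.7216) = -0.5683. V = [p*·123.0551 + (1−p*)·157.8529]/1.06 = 125.4692. B = V − Δ·S = 196.4850.
(1,1): S=211.2000. Δ = (V_up−V_dn)/(S_up−S_dn) = (76.5065−123.0551)/(253.4400−149.9520) = -0.4498. V = [p*·76.5065 + (1−p*)·123.0551]/1.06 = 84.7227. B = V − Δ·S = 179.7199.
(0,0): S=176.0000. Δ = (V_up−V_dn)/(S_up−S_dn) = (84.7227−125.4692)/(211.2000−124.9600) = -0.4725. V = [p*·84.7227 + (1−p*)·125.4692]/1.06 = 90.9099. B = V − Δ·S = 174.0660.
The time-0 hedge costs 90.9099, which is the no-arbitrage price.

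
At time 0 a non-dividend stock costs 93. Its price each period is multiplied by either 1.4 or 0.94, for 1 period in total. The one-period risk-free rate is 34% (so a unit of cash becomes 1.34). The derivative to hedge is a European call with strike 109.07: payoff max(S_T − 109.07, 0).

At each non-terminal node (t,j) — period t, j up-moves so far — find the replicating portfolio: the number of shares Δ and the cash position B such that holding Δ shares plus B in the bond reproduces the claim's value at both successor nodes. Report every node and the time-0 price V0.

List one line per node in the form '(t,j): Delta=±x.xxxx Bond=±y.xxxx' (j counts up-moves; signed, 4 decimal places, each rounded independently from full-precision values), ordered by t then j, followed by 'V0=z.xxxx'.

Under the risk-neutral measure, an up-move has probability p* = (R−d)/(u−d) = 0.8696 and values discount at R = 1.34.
Payoff layer (t=1): V(1,0)=0.0000, V(1,1)=21.1300
  t=0,j=0: stock 93.0000 → up 130.2000 (V=21.1300), down 87.4200 (V=0.0000). Price 13.7119; hedge Δ=0.4939, bond B=-32.2229.
Self-financing check: at every node Δ·S+B equals the discounted successor values.

(0,0): Delta=0.4939 Bond=-32.2229
V0=13.7119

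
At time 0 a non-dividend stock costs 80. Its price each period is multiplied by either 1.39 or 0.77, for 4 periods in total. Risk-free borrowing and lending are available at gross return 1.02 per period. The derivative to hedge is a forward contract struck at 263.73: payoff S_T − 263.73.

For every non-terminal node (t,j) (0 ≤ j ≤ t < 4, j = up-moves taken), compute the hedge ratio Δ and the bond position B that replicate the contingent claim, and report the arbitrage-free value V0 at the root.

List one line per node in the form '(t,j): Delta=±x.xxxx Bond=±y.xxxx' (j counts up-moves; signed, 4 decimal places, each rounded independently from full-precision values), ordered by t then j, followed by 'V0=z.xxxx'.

Since d<R<u, set p* = (R−d)/(u−d) = 0.4032; price each node as the discounted p*-expectation of its children.
Payoff layer (t=4): V(4,0)=-235.6076, V(4,1)=-212.9635, V(4,2)=-172.0866, V(4,3)=-98.2959, V(4,4)=34.9108
(3,0): S=36.5226. Δ = (V_up−V_dn)/(S_up−S_dn) = (-212.9635−-235.6076)/(50.7665−28.1224) = 1.0000. V = [p*·-212.9635 + (1−p*)·-235.6076]/1.02 = -222.0362. B = V − Δ·S = -258.5588.
(3,1): S=65.9305. Δ = (V_up−V_dn)/(S_up−S_dn) = (-172.0866−-212.9635)/(91.6434−50.7665) = 1.0000. V = [p*·-172.0866 + (1−p*)·-212.9635]/1.02 = -192.6283. B = V − Δ·S = -258.5588.
(3,2): S=119.0174. Δ = (V_up−V_dn)/(S_up−S_dn) = (-98.2959−-172.0866)/(165.4341−91.6434) = 1.0000. V = [p*·-98.2959 + (1−p*)·-172.0866]/1.02 = -139.5415. B = V − Δ·S = -258.5588.
(3,3): S=214.8495. Δ = (V_up−V_dn)/(S_up−S_dn) = (34.9108−-98.2959)/(298.6408−165.4341) = 1.0000. V = [p*·34.9108 + (1−p*)·-98.2959]/1.02 = -43.7093. B = V − Δ·S = -258.5588.
(2,0): S=47.4320. Δ = (V_up−V_dn)/(S_up−S_dn) = (-192.6283−-222.0362)/(65.9305−36.5226) = 1.0000. V = [p*·-192.6283 + (1−p*)·-222.0362]/1.02 = -206.0570. B = V − Δ·S = -253.4890.
(2,1): S=85.6240. Δ = (V_up−V_dn)/(S_up−S_dn) = (-139.5415−-192.6283)/(119.0174−65.9305) = 1.0000. V = [p*·-139.5415 + (1−p*)·-192.6283]/1.02 = -167.8650. B = V − Δ·S = -253.4890.
(2,2): S=154.5680. Δ = (V_up−V_dn)/(S_up−S_dn) = (-43.7093−-139.5415)/(214.8495−119.0174) = 1.0000. V = [p*·-43.7093 + (1−p*)·-139.5415]/1.02 = -98.9210. B = V − Δ·S = -253.4890.
(1,0): S=61.6000. Δ = (V_up−V_dn)/(S_up−S_dn) = (-167.8650−-206.0570)/(85.6240−47.4320) = 1.0000. V = [p*·-167.8650 + (1−p*)·-206.0570]/1.02 = -186.9187. B = V − Δ·S = -248.5187.
(1,1): S=111.2000. Δ = (V_up−V_dn)/(S_up−S_dn) = (-98.9210−-167.8650)/(154.5680−85.6240) = 1.0000. V = [p*·-98.9210 + (1−p*)·-167.8650]/1.02 = -137.3187. B = V − Δ·S = -248.5187.
(0,0): S=80.0000. Δ = (V_up−V_dn)/(S_up−S_dn) = (-137.3187−-186.9187)/(111.2000−61.6000) = 1.0000. V = [p*·-137.3187 + (1−p*)·-186.9187]/1.02 = -163.6458. B = V − Δ·S = -243.6458.
Each (Δ,B) replicates both successor values, so the strategy is self-financing and V0 is arbitrage-free.

(0,0): Delta=1.0000 Bond=-243.6458
(1,0): Delta=1.0000 Bond=-248.5187
(1,1): Delta=1.0000 Bond=-248.5187
(2,0): Delta=1.0000 Bond=-253.4890
(2,1): Delta=1.0000 Bond=-253.4890
(2,2): Delta=1.0000 Bond=-253.4890
(3,0): Delta=1.0000 Bond=-258.5588
(3,1): Delta=1.0000 Bond=-258.5588
(3,2): Delta=1.0000 Bond=-258.5588
(3,3): Delta=1.0000 Bond=-258.5588
V0=-163.6458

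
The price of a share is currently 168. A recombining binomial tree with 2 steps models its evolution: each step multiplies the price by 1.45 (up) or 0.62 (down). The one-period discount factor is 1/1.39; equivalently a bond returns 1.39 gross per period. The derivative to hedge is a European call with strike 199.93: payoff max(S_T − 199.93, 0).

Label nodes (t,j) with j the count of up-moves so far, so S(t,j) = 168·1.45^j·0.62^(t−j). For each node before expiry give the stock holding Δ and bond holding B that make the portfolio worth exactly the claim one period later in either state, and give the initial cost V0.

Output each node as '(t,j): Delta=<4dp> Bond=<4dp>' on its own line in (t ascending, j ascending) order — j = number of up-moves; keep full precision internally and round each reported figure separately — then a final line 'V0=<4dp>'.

(0,0): Delta=0.7337 Bond=-54.9807
(1,0): Delta=0.0000 Bond=0.0000
(1,1): Delta=0.7582 Bond=-82.3783
V0=68.2825

Risk-neutral probability p* = (R−d)/(u−d) = (1.39−0.62)/(1.45−0.62) = 0.9277.
Terminal payoffs: V(2,0)=0.0000, V(2,1)=0.0000, V(2,2)=153.2900
Node (1,0) S=104.1600: V=(p*·0.0000+(1−p*)·0.0000)/1.39=0.0000; Δ=(0.0000−0.0000)/(151.0320−64.5792)=0.0000; B=V−Δ·S=0.0000
Node (1,1) S=243.6000: V=(p*·153.2900+(1−p*)·0.0000)/1.39=102.3085; Δ=(153.2900−0.0000)/(353.2200−151.0320)=0.7582; B=V−Δ·S=-82.3783
Node (0,0) S=168.0000: V=(p*·102.3085+(1−p*)·0.0000)/1.39=68.2825; Δ=(102.3085−0.0000)/(243.6000−104.1600)=0.7337; B=V−Δ·S=-54.9807
Root portfolio cost Δ·168+B reproduces V0=68.2825.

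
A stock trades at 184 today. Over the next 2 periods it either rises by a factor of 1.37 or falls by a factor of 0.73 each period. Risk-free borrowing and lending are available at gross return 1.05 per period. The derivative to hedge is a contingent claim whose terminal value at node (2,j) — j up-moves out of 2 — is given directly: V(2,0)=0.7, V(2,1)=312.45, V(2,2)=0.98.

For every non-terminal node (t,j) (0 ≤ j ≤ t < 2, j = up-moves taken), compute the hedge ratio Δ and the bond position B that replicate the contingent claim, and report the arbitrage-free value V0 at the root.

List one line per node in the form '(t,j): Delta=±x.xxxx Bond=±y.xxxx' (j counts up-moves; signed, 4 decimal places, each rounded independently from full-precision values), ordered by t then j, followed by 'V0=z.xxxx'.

(0,0): Delta=0.0011 Bond=141.8733
(1,0): Delta=3.6265 Bond=-337.9903
(1,1): Delta=-1.9306 Bond=635.9243
V0=142.0816

No-arbitrage ⇒ martingale measure with p* = (R−d)/(u−d) = 0.5000.
Terminal payoffs: V(2,0)=0.7000, V(2,1)=312.4500, V(2,2)=0.9800
Node (1,0) S=134.3200: V=(p*·312.4500+(1−p*)·0.7000)/1.05=149.1190; Δ=(312.4500−0.7000)/(184.0184−98.0536)=3.6265; B=V−Δ·S=-337.9903
Node (1,1) S=252.0800: V=(p*·0.9800+(1−p*)·312.4500)/1.05=149.2524; Δ=(0.9800−312.4500)/(345.3496−184.0184)=-1.9306; B=V−Δ·S=635.9243
Node (0,0) S=184.0000: V=(p*·149.2524+(1−p*)·149.1190)/1.05=142.0816; Δ=(149.2524−149.1190)/(252.0800−134.3200)=0.0011; B=V−Δ·S=141.8733
Check: Δ(0,0)·S0 + B(0,0) = 142.0816 = V0.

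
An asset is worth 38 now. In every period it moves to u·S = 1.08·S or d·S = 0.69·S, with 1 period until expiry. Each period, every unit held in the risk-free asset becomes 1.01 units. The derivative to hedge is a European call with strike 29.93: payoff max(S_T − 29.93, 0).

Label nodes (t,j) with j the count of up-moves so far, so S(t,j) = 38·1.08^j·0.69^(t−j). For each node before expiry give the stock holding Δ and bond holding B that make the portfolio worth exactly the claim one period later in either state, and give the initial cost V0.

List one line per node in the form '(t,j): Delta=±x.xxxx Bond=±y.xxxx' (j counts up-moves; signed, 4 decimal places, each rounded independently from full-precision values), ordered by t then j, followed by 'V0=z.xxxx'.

(0,0): Delta=0.7497 Bond=-19.4615
V0=9.0256

Under the risk-neutral measure, an up-move has probability p* = (R−d)/(u−d) = 0.8205 and values discount at R = 1.01.
At expiry t=1: V(1,0)=0.0000, V(1,1)=11.1100
  t=0,j=0: stock 38.0000 → up 41.0400 (V=11.1100), down 26.2200 (V=0.0000). Price 9.0256; hedge Δ=0.7497, bond B=-19.4615.
Root portfolio cost Δ·38+B reproduces V0=9.0256.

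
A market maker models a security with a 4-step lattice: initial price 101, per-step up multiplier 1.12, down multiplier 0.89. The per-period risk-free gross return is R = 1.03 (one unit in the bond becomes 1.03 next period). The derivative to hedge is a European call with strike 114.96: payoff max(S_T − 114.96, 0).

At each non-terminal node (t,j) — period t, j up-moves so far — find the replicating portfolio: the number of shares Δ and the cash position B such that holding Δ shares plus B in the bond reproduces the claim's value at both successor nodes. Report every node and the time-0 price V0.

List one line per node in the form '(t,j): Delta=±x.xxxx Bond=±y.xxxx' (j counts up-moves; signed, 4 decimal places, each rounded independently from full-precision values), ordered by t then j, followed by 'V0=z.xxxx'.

Since d<R<u, set p* = (R−d)/(u−d) = 0.6087; price each node as the discounted p*-expectation of its children.
At expiry t=4: V(4,0)=0.0000, V(4,1)=0.0000, V(4,2)=0.0000, V(4,3)=11.3290, V(4,4)=43.9655
(3,0): S=71.2019. Δ = (V_up−V_dn)/(S_up−S_dn) = (0.0000−0.0000)/(79.7461−63.3697) = 0.0000. V = [p*·0.0000 + (1−p*)·0.0000]/1.03 = 0.0000. B = V − Δ·S = 0.0000.
(3,1): S=89.6024. Δ = (V_up−V_dn)/(S_up−S_dn) = (0.0000−0.0000)/(100.3546−79.7461) = 0.0000. V = [p*·0.0000 + (1−p*)·0.0000]/1.03 = 0.0000. B = V − Δ·S = 0.0000.
(3,2): S=112.7580. Δ = (V_up−V_dn)/(S_up−S_dn) = (11.3290−0.0000)/(126.2890−100.3546) = 0.4368. V = [p*·11.3290 + (1−p*)·0.0000]/1.03 = 6.6950. B = V − Δ·S = -42.5614.
(3,3): S=141.8977. Δ = (V_up−V_dn)/(S_up−S_dn) = (43.9655−11.3290)/(158.9255−126.2890) = 1.0000. V = [p*·43.9655 + (1−p*)·11.3290]/1.03 = 30.2861. B = V − Δ·S = -111.6117.
(2,0): S=80.0021. Δ = (V_up−V_dn)/(S_up−S_dn) = (0.0000−0.0000)/(89.6024−71.2019) = 0.0000. V = [p*·0.0000 + (1−p*)·0.0000]/1.03 = 0.0000. B = V − Δ·S = 0.0000.
(2,1): S=100.6768. Δ = (V_up−V_dn)/(S_up−S_dn) = (6.6950−0.0000)/(112.7580−89.6024) = 0.2891. V = [p*·6.6950 + (1−p*)·0.0000]/1.03 = 3.9566. B = V − Δ·S = -25.1524.
(2,2): S=126.6944. Δ = (V_up−V_dn)/(S_up−S_dn) = (30.2861−6.6950)/(141.8977−112.7580) = 0.8096. V = [p*·30.2861 + (1−p*)·6.6950]/1.03 = 20.4416. B = V − Δ·S = -82.1281.
(1,0): S=89.8900. Δ = (V_up−V_dn)/(S_up−S_dn) = (3.9566−0.0000)/(100.6768−80.0021) = 0.1914. V = [p*·3.9566 + (1−p*)·0.0000]/1.03 = 2.3382. B = V − Δ·S = -14.8642.
(1,1): S=113.1200. Δ = (V_up−V_dn)/(S_up−S_dn) = (20.4416−3.9566)/(126.6944−100.6768) = 0.6336. V = [p*·20.4416 + (1−p*)·3.9566]/1.03 = 13.5834. B = V − Δ·S = -58.0905.
(0,0): S=101.0000. Δ = (V_up−V_dn)/(S_up−S_dn) = (13.5834−2.3382)/(113.1200−89.8900) = 0.4841. V = [p*·13.5834 + (1−p*)·2.3382]/1.03 = 8.9156. B = V − Δ·S = -39.9766.
Each (Δ,B) replicates both successor values, so the strategy is self-financing and V0 is arbitrage-free.

(0,0): Delta=0.4841 Bond=-39.9766
(1,0): Delta=0.1914 Bond=-14.8642
(1,1): Delta=0.6336 Bond=-58.0905
(2,0): Delta=0.0000 Bond=0.0000
(2,1): Delta=0.2891 Bond=-25.1524
(2,2): Delta=0.8096 Bond=-82.1281
(3,0): Delta=0.0000 Bond=0.0000
(3,1): Delta=0.0000 Bond=0.0000
(3,2): Delta=0.4368 Bond=-42.5614
(3,3): Delta=1.0000 Bond=-111.6117
V0=8.9156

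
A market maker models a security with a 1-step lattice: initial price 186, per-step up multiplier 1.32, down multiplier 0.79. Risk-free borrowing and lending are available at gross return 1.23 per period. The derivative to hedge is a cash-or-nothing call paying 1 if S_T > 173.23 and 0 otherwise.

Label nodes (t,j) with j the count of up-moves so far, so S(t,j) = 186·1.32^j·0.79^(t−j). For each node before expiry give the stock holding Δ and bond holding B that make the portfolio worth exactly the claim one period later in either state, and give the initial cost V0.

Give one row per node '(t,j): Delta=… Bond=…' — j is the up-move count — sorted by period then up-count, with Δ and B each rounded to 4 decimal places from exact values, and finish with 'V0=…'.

(0,0): Delta=0.0101 Bond=-1.2118
V0=0.6750

Under the risk-neutral measure, an up-move has probability p* = (R−d)/(u−d) = 0.8302 and values discount at R = 1.23.
Payoff layer (t=1): V(1,0)=0.0000, V(1,1)=1.0000
  t=0,j=0: stock 186.0000 → up 245.5200 (V=1.0000), down 146.9400 (V=0.0000). Price 0.6750; hedge Δ=0.0101, bond B=-1.2118.
Self-financing check: at every node Δ·S+B equals the discounted successor values.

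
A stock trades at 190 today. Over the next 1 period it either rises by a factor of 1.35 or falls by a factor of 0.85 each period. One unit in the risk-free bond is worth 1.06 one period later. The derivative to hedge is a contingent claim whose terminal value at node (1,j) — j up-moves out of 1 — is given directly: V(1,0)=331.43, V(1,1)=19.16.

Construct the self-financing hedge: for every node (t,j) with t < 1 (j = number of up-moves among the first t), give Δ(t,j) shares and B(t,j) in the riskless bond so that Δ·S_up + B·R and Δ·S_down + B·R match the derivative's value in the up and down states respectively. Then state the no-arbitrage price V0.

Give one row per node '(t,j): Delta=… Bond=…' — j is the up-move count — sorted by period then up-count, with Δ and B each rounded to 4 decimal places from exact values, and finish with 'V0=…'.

Risk-neutral probability p* = (R−d)/(u−d) = (1.06−0.85)/(1.35−0.85) = 0.4200.
At expiry t=1: V(1,0)=331.4300, V(1,1)=19.1600
  t=0,j=0: stock 190.0000 → up 256.5000 (V=19.1600), down 161.5000 (V=331.4300). Price 188.9402; hedge Δ=-3.2871, bond B=813.4802.
The time-0 hedge costs 188.9402, which is the no-arbitrage price.

(0,0): Delta=-3.2871 Bond=813.4802
V0=188.9402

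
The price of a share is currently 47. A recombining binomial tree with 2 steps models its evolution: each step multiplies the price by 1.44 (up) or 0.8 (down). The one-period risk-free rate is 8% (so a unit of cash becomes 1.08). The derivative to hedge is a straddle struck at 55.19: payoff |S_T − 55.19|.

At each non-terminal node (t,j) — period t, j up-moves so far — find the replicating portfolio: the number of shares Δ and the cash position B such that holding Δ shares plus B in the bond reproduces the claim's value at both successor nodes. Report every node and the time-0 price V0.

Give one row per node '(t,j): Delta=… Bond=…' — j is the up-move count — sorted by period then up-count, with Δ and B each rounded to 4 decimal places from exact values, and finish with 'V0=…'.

(0,0): Delta=0.1385 Bond=7.6801
(1,0): Delta=-1.0000 Bond=51.1019
(1,1): Delta=0.9517 Bond=-46.7435
V0=14.1893

The replicating-portfolio and risk-neutral prices coincide; use p* = (1.08−0.8)/(1.44−0.8) = 0.4375 for the latter.
Payoff layer (t=2): V(2,0)=25.1100, V(2,1)=1.0460, V(2,2)=42.2692
(1,0): S=37.6000. Δ = (V_up−V_dn)/(S_up−S_dn) = (1.0460−25.1100)/(54.1440−30.0800) = -1.0000. V = [p*·1.0460 + (1−p*)·25.1100]/1.08 = 13.5019. B = V − Δ·S = 51.1019.
(1,1): S=67.6800. Δ = (V_up−V_dn)/(S_up−S_dn) = (42.2692−1.0460)/(97.4592−54.1440) = 0.9517. V = [p*·42.2692 + (1−p*)·1.0460]/1.08 = 17.6677. B = V − Δ·S = -46.7435.
(0,0): S=47.0000. Δ = (V_up−V_dn)/(S_up−S_dn) = (17.6677−13.5019)/(67.6800−37.6000) = 0.1385. V = [p*·17.6677 + (1−p*)·13.5019]/1.08 = 14.1893. B = V − Δ·S = 7.6801.
Check: Δ(0,0)·S0 + B(0,0) = 14.1893 = V0.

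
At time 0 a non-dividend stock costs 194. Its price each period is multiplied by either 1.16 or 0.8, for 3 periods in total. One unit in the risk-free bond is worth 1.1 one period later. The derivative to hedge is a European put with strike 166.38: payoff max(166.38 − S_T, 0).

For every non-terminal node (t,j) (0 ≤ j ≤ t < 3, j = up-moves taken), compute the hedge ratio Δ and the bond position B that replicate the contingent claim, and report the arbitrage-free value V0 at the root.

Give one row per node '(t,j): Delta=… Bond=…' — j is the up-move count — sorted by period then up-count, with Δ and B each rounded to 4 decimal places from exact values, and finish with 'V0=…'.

(0,0): Delta=-0.0882 Bond=18.5051
(1,0): Delta=-0.4243 Bond=72.5254
(1,1): Delta=-0.0418 Bond=9.9216
(2,0): Delta=-1.0000 Bond=151.2545
(2,1): Delta=-0.3449 Bond=65.4826
(2,2): Delta=0.0000 Bond=0.0000
V0=1.3996

No-arbitrage ⇒ martingale measure with p* = (R−d)/(u−d) = 0.8333.
Payoff layer (t=3): V(3,0)=67.0520, V(3,1)=22.3544, V(3,2)=0.0000, V(3,3)=0.0000
(2,0): S=124.1600. Δ = (V_up−V_dn)/(S_up−S_dn) = (22.3544−67.0520)/(144.0256−99.3280) = -1.0000. V = [p*·22.3544 + (1−p*)·67.0520]/1.1 = 27.0945. B = V − Δ·S = 151.2545.
(2,1): S=180.0320. Δ = (V_up−V_dn)/(S_up−S_dn) = (0.0000−22.3544)/(208.8371−144.0256) = -0.3449. V = [p*·0.0000 + (1−p*)·22.3544]/1.1 = 3.3870. B = V − Δ·S = 65.4826.
(2,2): S=261.0464. Δ = (V_up−V_dn)/(S_up−S_dn) = (0.0000−0.0000)/(302.8138−208.8371) = 0.0000. V = [p*·0.0000 + (1−p*)·0.0000]/1.1 = 0.0000. B = V − Δ·S = 0.0000.
(1,0): S=155.2000. Δ = (V_up−V_dn)/(S_up−S_dn) = (3.3870−27.0945)/(180.0320−124.1600) = -0.4243. V = [p*·3.3870 + (1−p*)·27.0945]/1.1 = 6.6712. B = V − Δ·S = 72.5254.
(1,1): S=225.0400. Δ = (V_up−V_dn)/(S_up−S_dn) = (0.0000−3.3870)/(261.0464−180.0320) = -0.0418. V = [p*·0.0000 + (1−p*)·3.3870]/1.1 = 0.5132. B = V − Δ·S = 9.9216.
(0,0): S=194.0000. Δ = (V_up−V_dn)/(S_up−S_dn) = (0.5132−6.6712)/(225.0400−155.2000) = -0.0882. V = [p*·0.5132 + (1−p*)·6.6712]/1.1 = 1.3996. B = V − Δ·S = 18.5051.
Root portfolio cost Δ·194+B reproduces V0=1.3996.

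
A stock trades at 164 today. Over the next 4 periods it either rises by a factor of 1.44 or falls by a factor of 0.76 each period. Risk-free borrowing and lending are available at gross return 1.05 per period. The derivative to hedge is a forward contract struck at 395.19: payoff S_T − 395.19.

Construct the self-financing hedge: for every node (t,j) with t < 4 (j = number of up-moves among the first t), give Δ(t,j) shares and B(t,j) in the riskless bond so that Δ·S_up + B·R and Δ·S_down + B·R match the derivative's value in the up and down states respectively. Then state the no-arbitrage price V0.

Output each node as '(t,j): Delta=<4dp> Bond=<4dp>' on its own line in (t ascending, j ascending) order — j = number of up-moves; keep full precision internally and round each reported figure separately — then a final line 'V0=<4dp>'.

Since d<R<u, set p* = (R−d)/(u−d) = 0.4265; price each node as the discounted p*-expectation of its children.
Terminal values V(4,·): V(4,0)=-340.4760, V(4,1)=-291.5214, V(4,2)=-198.7653, V(4,3)=-23.0170, V(4,4)=309.9800
(3,0): S=71.9921. Δ = (V_up−V_dn)/(S_up−S_dn) = (-291.5214−-340.4760)/(103.6686−54.7140) = 1.0000. V = [p*·-291.5214 + (1−p*)·-340.4760]/1.05 = -304.3794. B = V − Δ·S = -376.3714.
(3,1): S=136.4060. Δ = (V_up−V_dn)/(S_up−S_dn) = (-198.7653−-291.5214)/(196.4247−103.6686) = 1.0000. V = [p*·-198.7653 + (1−p*)·-291.5214]/1.05 = -239.9654. B = V − Δ·S = -376.3714.
(3,2): S=258.4535. Δ = (V_up−V_dn)/(S_up−S_dn) = (-23.0170−-198.7653)/(372.1730−196.4247) = 1.0000. V = [p*·-23.0170 + (1−p*)·-198.7653]/1.05 = -117.9179. B = V − Δ·S = -376.3714.
(3,3): S=489.7014. Δ = (V_up−V_dn)/(S_up−S_dn) = (309.9800−-23.0170)/(705.1700−372.1730) = 1.0000. V = [p*·309.9800 + (1−p*)·-23.0170]/1.05 = 113.3299. B = V − Δ·S = -376.3714.
(2,0): S=94.7264. Δ = (V_up−V_dn)/(S_up−S_dn) = (-239.9654−-304.3794)/(136.4060−71.9921) = 1.0000. V = [p*·-239.9654 + (1−p*)·-304.3794]/1.05 = -263.7226. B = V − Δ·S = -358.4490.
(2,1): S=179.4816. Δ = (V_up−V_dn)/(S_up−S_dn) = (-117.9179−-239.9654)/(258.4535−136.4060) = 1.0000. V = [p*·-117.9179 + (1−p*)·-239.9654]/1.05 = -178.9674. B = V − Δ·S = -358.4490.
(2,2): S=340.0704. Δ = (V_up−V_dn)/(S_up−S_dn) = (113.3299−-117.9179)/(489.7014−258.4535) = 1.0000. V = [p*·113.3299 + (1−p*)·-117.9179]/1.05 = -18.3786. B = V − Δ·S = -358.4490.
(1,0): S=124.6400. Δ = (V_up−V_dn)/(S_up−S_dn) = (-178.9674−-263.7226)/(179.4816−94.7264) = 1.0000. V = [p*·-178.9674 + (1−p*)·-263.7226]/1.05 = -216.7400. B = V − Δ·S = -341.3800.
(1,1): S=236.1600. Δ = (V_up−V_dn)/(S_up−S_dn) = (-18.3786−-178.9674)/(340.0704−179.4816) = 1.0000. V = [p*·-18.3786 + (1−p*)·-178.9674]/1.05 = -105.2200. B = V − Δ·S = -341.3800.
(0,0): S=164.0000. Δ = (V_up−V_dn)/(S_up−S_dn) = (-105.2200−-216.7400)/(236.1600−124.6400) = 1.0000. V = [p*·-105.2200 + (1−p*)·-216.7400]/1.05 = -161.1238. B = V − Δ·S = -325.1238.
Each (Δ,B) replicates both successor values, so the strategy is self-financing and V0 is arbitrage-free.

(0,0): Delta=1.0000 Bond=-325.1238
(1,0): Delta=1.0000 Bond=-341.3800
(1,1): Delta=1.0000 Bond=-341.3800
(2,0): Delta=1.0000 Bond=-358.4490
(2,1): Delta=1.0000 Bond=-358.4490
(2,2): Delta=1.0000 Bond=-358.4490
(3,0): Delta=1.0000 Bond=-376.3714
(3,1): Delta=1.0000 Bond=-376.3714
(3,2): Delta=1.0000 Bond=-376.3714
(3,3): Delta=1.0000 Bond=-376.3714
V0=-161.1238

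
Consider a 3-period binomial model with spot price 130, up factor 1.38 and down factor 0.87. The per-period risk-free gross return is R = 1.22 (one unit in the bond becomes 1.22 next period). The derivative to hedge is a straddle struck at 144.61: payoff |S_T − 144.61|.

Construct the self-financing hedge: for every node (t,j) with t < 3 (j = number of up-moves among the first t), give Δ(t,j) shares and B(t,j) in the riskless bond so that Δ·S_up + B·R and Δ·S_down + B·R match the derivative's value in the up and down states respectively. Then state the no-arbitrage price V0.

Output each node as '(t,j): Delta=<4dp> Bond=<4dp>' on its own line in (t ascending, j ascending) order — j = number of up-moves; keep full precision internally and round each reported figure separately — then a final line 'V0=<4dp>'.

(0,0): Delta=0.8229 Bond=-52.6396
(1,0): Delta=0.3805 Bond=-14.1825
(1,1): Delta=0.9504 Bond=-87.0947
(2,0): Delta=-1.0000 Bond=118.5328
(2,1): Delta=0.7783 Bond=-79.3989
(2,2): Delta=1.0000 Bond=-118.5328
V0=54.3380

No-arbitrage ⇒ martingale measure with p* = (R−d)/(u−d) = 0.6863.
Payoff layer (t=3): V(3,0)=59.0046, V(3,1)=8.8221, V(3,2)=70.7776, V(3,3)=197.0394
(2,0): S=98.3970. Δ = (V_up−V_dn)/(S_up−S_dn) = (8.8221−59.0046)/(135.7879−85.6054) = -1.0000. V = [p*·8.8221 + (1−p*)·59.0046]/1.22 = 20.1358. B = V − Δ·S = 118.5328.
(2,1): S=156.0780. Δ = (V_up−V_dn)/(S_up−S_dn) = (70.7776−8.8221)/(215.3876−135.7879) = 0.7783. V = [p*·70.7776 + (1−p*)·8.8221]/1.22 = 42.0825. B = V − Δ·S = -79.3989.
(2,2): S=247.5720. Δ = (V_up−V_dn)/(S_up−S_dn) = (197.0394−70.7776)/(341.6494−215.3876) = 1.0000. V = [p*·197.0394 + (1−p*)·70.7776]/1.22 = 129.0392. B = V − Δ·S = -118.5328.
(1,0): S=113.1000. Δ = (V_up−V_dn)/(S_up−S_dn) = (42.0825−20.1358)/(156.0780−98.3970) = 0.3805. V = [p*·42.0825 + (1−p*)·20.1358]/1.22 = 28.8502. B = V − Δ·S = -14.1825.
(1,1): S=179.4000. Δ = (V_up−V_dn)/(S_up−S_dn) = (129.0392−42.0825)/(247.5720−156.0780) = 0.9504. V = [p*·129.0392 + (1−p*)·42.0825]/1.22 = 83.4087. B = V − Δ·S = -87.0947.
(0,0): S=130.0000. Δ = (V_up−V_dn)/(S_up−S_dn) = (83.4087−28.8502)/(179.4000−113.1000) = 0.8229. V = [p*·83.4087 + (1−p*)·28.8502]/1.22 = 54.3380. B = V − Δ·S = -52.6396.
The time-0 hedge costs 54.3380, which is the no-arbitrage price.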